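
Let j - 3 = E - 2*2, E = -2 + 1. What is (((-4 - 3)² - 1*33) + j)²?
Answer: 196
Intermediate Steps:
E = -1
j = -2 (j = 3 + (-1 - 2*2) = 3 + (-1 - 4) = 3 - 5 = -2)
(((-4 - 3)² - 1*33) + j)² = (((-4 - 3)² - 1*33) - 2)² = (((-7)² - 33) - 2)² = ((49 - 33) - 2)² = (16 - 2)² = 14² = 196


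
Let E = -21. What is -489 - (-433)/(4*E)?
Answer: -41509/84 ≈ -494.15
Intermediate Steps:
-489 - (-433)/(4*E) = -489 - (-433)/(4*(-21)) = -489 - (-433)/(-84) = -489 - (-433)*(-1)/84 = -489 - 1*433/84 = -489 - 433/84 = -41509/84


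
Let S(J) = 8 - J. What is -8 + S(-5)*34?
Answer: 434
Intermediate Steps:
-8 + S(-5)*34 = -8 + (8 - 1*(-5))*34 = -8 + (8 + 5)*34 = -8 + 13*34 = -8 + 442 = 434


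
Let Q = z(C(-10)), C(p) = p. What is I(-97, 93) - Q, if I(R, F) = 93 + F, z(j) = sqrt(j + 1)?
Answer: 186 - 3*I ≈ 186.0 - 3.0*I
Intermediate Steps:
z(j) = sqrt(1 + j)
Q = 3*I (Q = sqrt(1 - 10) = sqrt(-9) = 3*I ≈ 3.0*I)
I(-97, 93) - Q = (93 + 93) - 3*I = 186 - 3*I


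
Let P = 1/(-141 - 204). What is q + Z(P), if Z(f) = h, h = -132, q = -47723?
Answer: -47855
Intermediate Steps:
P = -1/345 (P = 1/(-345) = -1/345 ≈ -0.0028986)
Z(f) = -132
q + Z(P) = -47723 - 132 = -47855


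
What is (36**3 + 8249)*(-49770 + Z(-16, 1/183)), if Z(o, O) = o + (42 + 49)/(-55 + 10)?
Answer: -24602502241/9 ≈ -2.7336e+9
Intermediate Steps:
Z(o, O) = -91/45 + o (Z(o, O) = o + 91/(-45) = o + 91*(-1/45) = o - 91/45 = -91/45 + o)
(36**3 + 8249)*(-49770 + Z(-16, 1/183)) = (36**3 + 8249)*(-49770 + (-91/45 - 16)) = (46656 + 8249)*(-49770 - 811/45) = 54905*(-2240461/45) = -24602502241/9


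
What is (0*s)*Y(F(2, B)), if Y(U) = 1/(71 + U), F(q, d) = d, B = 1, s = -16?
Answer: 0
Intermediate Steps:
(0*s)*Y(F(2, B)) = (0*(-16))/(71 + 1) = 0/72 = 0*(1/72) = 0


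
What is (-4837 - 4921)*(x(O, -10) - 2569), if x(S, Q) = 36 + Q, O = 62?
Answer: 24814594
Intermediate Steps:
(-4837 - 4921)*(x(O, -10) - 2569) = (-4837 - 4921)*((36 - 10) - 2569) = -9758*(26 - 2569) = -9758*(-2543) = 24814594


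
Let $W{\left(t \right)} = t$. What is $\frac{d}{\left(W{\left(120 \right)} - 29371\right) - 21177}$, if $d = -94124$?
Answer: $\frac{23531}{12607} \approx 1.8665$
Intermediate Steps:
$\frac{d}{\left(W{\left(120 \right)} - 29371\right) - 21177} = - \frac{94124}{\left(120 - 29371\right) - 21177} = - \frac{94124}{-29251 - 21177} = - \frac{94124}{-50428} = \left(-94124\right) \left(- \frac{1}{50428}\right) = \frac{23531}{12607}$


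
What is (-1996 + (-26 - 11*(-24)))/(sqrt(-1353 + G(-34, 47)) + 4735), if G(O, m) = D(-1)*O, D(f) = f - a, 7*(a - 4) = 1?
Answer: -29134455/78474911 + 879*I*sqrt(57729)/78474911 ≈ -0.37126 + 0.0026913*I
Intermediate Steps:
a = 29/7 (a = 4 + (1/7)*1 = 4 + 1/7 = 29/7 ≈ 4.1429)
D(f) = -29/7 + f (D(f) = f - 1*29/7 = f - 29/7 = -29/7 + f)
G(O, m) = -36*O/7 (G(O, m) = (-29/7 - 1)*O = -36*O/7)
(-1996 + (-26 - 11*(-24)))/(sqrt(-1353 + G(-34, 47)) + 4735) = (-1996 + (-26 - 11*(-24)))/(sqrt(-1353 - 36/7*(-34)) + 4735) = (-1996 + (-26 + 264))/(sqrt(-1353 + 1224/7) + 4735) = (-1996 + 238)/(sqrt(-8247/7) + 4735) = -1758/(I*sqrt(57729)/7 + 4735) = -1758/(4735 + I*sqrt(57729)/7)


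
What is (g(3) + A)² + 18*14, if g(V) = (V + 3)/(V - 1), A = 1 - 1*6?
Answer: 256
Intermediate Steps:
A = -5 (A = 1 - 6 = -5)
g(V) = (3 + V)/(-1 + V)
(g(3) + A)² + 18*14 = ((3 + 3)/(-1 + 3) - 5)² + 18*14 = (6/2 - 5)² + 252 = ((½)*6 - 5)² + 252 = (3 - 5)² + 252 = (-2)² + 252 = 4 + 252 = 256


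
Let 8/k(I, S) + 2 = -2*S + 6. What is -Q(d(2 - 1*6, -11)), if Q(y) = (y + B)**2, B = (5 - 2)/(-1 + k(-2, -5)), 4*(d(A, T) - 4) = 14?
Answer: -1/4 ≈ -0.25000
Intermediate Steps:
d(A, T) = 15/2 (d(A, T) = 4 + (1/4)*14 = 4 + 7/2 = 15/2)
k(I, S) = 8/(4 - 2*S) (k(I, S) = 8/(-2 + (-2*S + 6)) = 8/(-2 + (6 - 2*S)) = 8/(4 - 2*S))
B = -7 (B = (5 - 2)/(-1 - 4/(-2 - 5)) = 3/(-1 - 4/(-7)) = 3/(-1 - 4*(-1/7)) = 3/(-1 + 4/7) = 3/(-3/7) = 3*(-7/3) = -7)
Q(y) = (-7 + y)**2 (Q(y) = (y - 7)**2 = (-7 + y)**2)
-Q(d(2 - 1*6, -11)) = -(-7 + 15/2)**2 = -(1/2)**2 = -1*1/4 = -1/4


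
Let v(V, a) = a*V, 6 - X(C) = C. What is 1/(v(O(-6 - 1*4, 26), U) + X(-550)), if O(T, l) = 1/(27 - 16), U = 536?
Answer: 11/6652 ≈ 0.0016536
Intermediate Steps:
X(C) = 6 - C
O(T, l) = 1/11
v(V, a) = V*a
1/(v(O(-6 - 1*4, 26), U) + X(-550)) = 1/((1/11)*536 + (6 - 1*(-550))) = 1/(536/11 + (6 + 550)) = 1/(536/11 + 556) = 1/(6652/11) = 11/6652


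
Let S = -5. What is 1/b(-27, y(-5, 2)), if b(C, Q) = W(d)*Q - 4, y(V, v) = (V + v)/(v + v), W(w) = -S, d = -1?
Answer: -4/31 ≈ -0.12903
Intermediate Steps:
W(w) = 5 (W(w) = -1*(-5) = 5)
y(V, v) = (V + v)/(2*v) (y(V, v) = (V + v)/((2*v)) = (V + v)*(1/(2*v)) = (V + v)/(2*v))
b(C, Q) = -4 + 5*Q (b(C, Q) = 5*Q - 4 = -4 + 5*Q)
1/b(-27, y(-5, 2)) = 1/(-4 + 5*((1/2)*(-5 + 2)/2)) = 1/(-4 + 5*((1/2)*(1/2)*(-3))) = 1/(-4 + 5*(-3/4)) = 1/(-4 - 15/4) = 1/(-31/4) = -4/31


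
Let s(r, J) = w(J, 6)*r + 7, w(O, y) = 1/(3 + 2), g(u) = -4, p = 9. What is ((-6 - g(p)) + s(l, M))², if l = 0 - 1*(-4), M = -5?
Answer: 841/25 ≈ 33.640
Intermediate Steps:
l = 4 (l = 0 + 4 = 4)
w(O, y) = ⅕ (w(O, y) = 1/5 = ⅕)
s(r, J) = 7 + r/5 (s(r, J) = r/5 + 7 = 7 + r/5)
((-6 - g(p)) + s(l, M))² = ((-6 - 1*(-4)) + (7 + (⅕)*4))² = ((-6 + 4) + (7 + ⅘))² = (-2 + 39/5)² = (29/5)² = 841/25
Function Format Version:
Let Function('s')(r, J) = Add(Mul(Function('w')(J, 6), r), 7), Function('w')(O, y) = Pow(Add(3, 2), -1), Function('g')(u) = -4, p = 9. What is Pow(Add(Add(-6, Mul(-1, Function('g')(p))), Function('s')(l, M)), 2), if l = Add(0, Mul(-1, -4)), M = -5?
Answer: Rational(841, 25) ≈ 33.640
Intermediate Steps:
l = 4 (l = Add(0, 4) = 4)
Function('w')(O, y) = Rational(1, 5) (Function('w')(O, y) = Pow(5, -1) = Rational(1, 5))
Function('s')(r, J) = Add(7, Mul(Rational(1, 5), r)) (Function('s')(r, J) = Add(Mul(Rational(1, 5), r), 7) = Add(7, Mul(Rational(1, 5), r)))
Pow(Add(Add(-6, Mul(-1, Function('g')(p))), Function('s')(l, M)), 2) = Pow(Add(Add(-6, Mul(-1, -4)), Add(7, Mul(Rational(1, 5), 4))), 2) = Pow(Add(Add(-6, 4), Add(7, Rational(4, 5))), 2) = Pow(Add(-2, Rational(39, 5)), 2) = Pow(Rational(29, 5), 2) = Rational(841, 25)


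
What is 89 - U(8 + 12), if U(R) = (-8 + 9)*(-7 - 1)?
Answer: 97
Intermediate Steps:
U(R) = -8 (U(R) = 1*(-8) = -8)
89 - U(8 + 12) = 89 - 1*(-8) = 89 + 8 = 97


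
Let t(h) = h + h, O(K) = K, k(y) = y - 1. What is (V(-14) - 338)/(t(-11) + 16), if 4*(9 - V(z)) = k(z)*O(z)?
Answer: 763/12 ≈ 63.583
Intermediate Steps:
k(y) = -1 + y
t(h) = 2*h
V(z) = 9 - z*(-1 + z)/4 (V(z) = 9 - (-1 + z)*z/4 = 9 - z*(-1 + z)/4)
(V(-14) - 338)/(t(-11) + 16) = ((9 - ¼*(-14)*(-1 - 14)) - 338)/(2*(-11) + 16) = ((9 - ¼*(-14)*(-15)) - 338)/(-22 + 16) = ((9 - 105/2) - 338)/(-6) = (-87/2 - 338)*(-⅙) = -763/2*(-⅙) = 763/12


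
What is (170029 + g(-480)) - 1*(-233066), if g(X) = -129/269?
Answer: 108432426/269 ≈ 4.0309e+5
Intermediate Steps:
g(X) = -129/269 (g(X) = -129*1/269 = -129/269)
(170029 + g(-480)) - 1*(-233066) = (170029 - 129/269) - 1*(-233066) = 45737672/269 + 233066 = 108432426/269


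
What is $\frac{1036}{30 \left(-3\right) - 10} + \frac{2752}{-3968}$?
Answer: $- \frac{17133}{1550} \approx -11.054$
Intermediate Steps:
$\frac{1036}{30 \left(-3\right) - 10} + \frac{2752}{-3968} = \frac{1036}{-90 - 10} + 2752 \left(- \frac{1}{3968}\right) = \frac{1036}{-100} - \frac{43}{62} = 1036 \left(- \frac{1}{100}\right) - \frac{43}{62} = - \frac{259}{25} - \frac{43}{62} = - \frac{17133}{1550}$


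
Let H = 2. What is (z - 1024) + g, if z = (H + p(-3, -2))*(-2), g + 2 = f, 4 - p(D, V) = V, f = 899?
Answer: -143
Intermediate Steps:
p(D, V) = 4 - V
g = 897 (g = -2 + 899 = 897)
z = -16 (z = (2 + (4 - 1*(-2)))*(-2) = (2 + (4 + 2))*(-2) = (2 + 6)*(-2) = 8*(-2) = -16)
(z - 1024) + g = (-16 - 1024) + 897 = -1040 + 897 = -143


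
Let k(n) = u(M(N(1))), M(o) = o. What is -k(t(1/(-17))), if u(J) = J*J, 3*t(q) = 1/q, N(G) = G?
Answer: -1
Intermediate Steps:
t(q) = 1/(3*q) (t(q) = (1/q)/3 = 1/(3*q))
u(J) = J²
k(n) = 1 (k(n) = 1² = 1)
-k(t(1/(-17))) = -1*1 = -1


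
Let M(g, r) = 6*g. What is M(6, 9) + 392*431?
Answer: 168988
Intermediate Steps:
M(6, 9) + 392*431 = 6*6 + 392*431 = 36 + 168952 = 168988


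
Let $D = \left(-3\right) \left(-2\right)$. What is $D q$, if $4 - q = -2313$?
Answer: $13902$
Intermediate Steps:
$D = 6$
$q = 2317$ ($q = 4 - -2313 = 4 + 2313 = 2317$)
$D q = 6 \cdot 2317 = 13902$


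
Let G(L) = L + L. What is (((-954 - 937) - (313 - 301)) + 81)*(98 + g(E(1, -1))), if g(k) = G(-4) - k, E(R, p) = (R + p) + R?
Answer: -162158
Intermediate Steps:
G(L) = 2*L
E(R, p) = p + 2*R
g(k) = -8 - k (g(k) = 2*(-4) - k = -8 - k)
(((-954 - 937) - (313 - 301)) + 81)*(98 + g(E(1, -1))) = (((-954 - 937) - (313 - 301)) + 81)*(98 + (-8 - (-1 + 2*1))) = ((-1891 - 1*12) + 81)*(98 + (-8 - (-1 + 2))) = ((-1891 - 12) + 81)*(98 + (-8 - 1*1)) = (-1903 + 81)*(98 + (-8 - 1)) = -1822*(98 - 9) = -1822*89 = -162158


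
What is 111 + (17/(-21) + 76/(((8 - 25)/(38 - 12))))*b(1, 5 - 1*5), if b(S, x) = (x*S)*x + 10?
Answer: -378223/357 ≈ -1059.4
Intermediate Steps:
b(S, x) = 10 + S*x² (b(S, x) = (S*x)*x + 10 = S*x² + 10 = 10 + S*x²)
111 + (17/(-21) + 76/(((8 - 25)/(38 - 12))))*b(1, 5 - 1*5) = 111 + (17/(-21) + 76/(((8 - 25)/(38 - 12))))*(10 + 1*(5 - 1*5)²) = 111 + (17*(-1/21) + 76/((-17/26)))*(10 + 1*(5 - 5)²) = 111 + (-17/21 + 76/((-17*1/26)))*(10 + 1*0²) = 111 + (-17/21 + 76/(-17/26))*(10 + 1*0) = 111 + (-17/21 + 76*(-26/17))*(10 + 0) = 111 + (-17/21 - 1976/17)*10 = 111 - 41785/357*10 = 111 - 417850/357 = -378223/357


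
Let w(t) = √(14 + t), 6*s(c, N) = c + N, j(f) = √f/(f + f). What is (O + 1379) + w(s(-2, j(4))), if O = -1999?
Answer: -620 + √1974/12 ≈ -616.30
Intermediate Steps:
j(f) = 1/(2*√f) (j(f) = √f/((2*f)) = (1/(2*f))*√f = 1/(2*√f))
s(c, N) = N/6 + c/6 (s(c, N) = (c + N)/6 = (N + c)/6 = N/6 + c/6)
(O + 1379) + w(s(-2, j(4))) = (-1999 + 1379) + √(14 + ((1/(2*√4))/6 + (⅙)*(-2))) = -620 + √(14 + (((½)*(½))/6 - ⅓)) = -620 + √(14 + ((⅙)*(¼) - ⅓)) = -620 + √(14 + (1/24 - ⅓)) = -620 + √(14 - 7/24) = -620 + √(329/24) = -620 + √1974/12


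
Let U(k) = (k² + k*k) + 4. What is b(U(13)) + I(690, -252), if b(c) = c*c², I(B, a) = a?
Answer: 40001436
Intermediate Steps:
U(k) = 4 + 2*k² (U(k) = (k² + k²) + 4 = 2*k² + 4 = 4 + 2*k²)
b(c) = c³
b(U(13)) + I(690, -252) = (4 + 2*13²)³ - 252 = (4 + 2*169)³ - 252 = (4 + 338)³ - 252 = 342³ - 252 = 40001688 - 252 = 40001436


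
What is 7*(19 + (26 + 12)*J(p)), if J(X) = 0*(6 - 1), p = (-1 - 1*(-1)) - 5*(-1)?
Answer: 133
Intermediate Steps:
p = 5 (p = (-1 + 1) + 5 = 0 + 5 = 5)
J(X) = 0 (J(X) = 0*5 = 0)
7*(19 + (26 + 12)*J(p)) = 7*(19 + (26 + 12)*0) = 7*(19 + 38*0) = 7*(19 + 0) = 7*19 = 133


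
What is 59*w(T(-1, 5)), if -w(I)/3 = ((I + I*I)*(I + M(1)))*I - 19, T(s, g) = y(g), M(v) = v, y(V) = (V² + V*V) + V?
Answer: -1679089437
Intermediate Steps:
y(V) = V + 2*V² (y(V) = (V² + V²) + V = 2*V² + V = V + 2*V²)
T(s, g) = g*(1 + 2*g)
w(I) = 57 - 3*I*(1 + I)*(I + I²) (w(I) = -3*(((I + I*I)*(I + 1))*I - 19) = -3*(((I + I²)*(1 + I))*I - 19) = -3*(((1 + I)*(I + I²))*I - 19) = -3*(I*(1 + I)*(I + I²) - 19) = -3*(-19 + I*(1 + I)*(I + I²)) = 57 - 3*I*(1 + I)*(I + I²))
59*w(T(-1, 5)) = 59*(57 - 6*125*(1 + 2*5)³ - 3*25*(1 + 2*5)² - 3*625*(1 + 2*5)⁴) = 59*(57 - 6*125*(1 + 10)³ - 3*25*(1 + 10)² - 3*625*(1 + 10)⁴) = 59*(57 - 6*(5*11)³ - 3*(5*11)² - 3*(5*11)⁴) = 59*(57 - 6*55³ - 3*55² - 3*55⁴) = 59*(57 - 6*166375 - 3*3025 - 3*9150625) = 59*(57 - 998250 - 9075 - 27451875) = 59*(-28459143) = -1679089437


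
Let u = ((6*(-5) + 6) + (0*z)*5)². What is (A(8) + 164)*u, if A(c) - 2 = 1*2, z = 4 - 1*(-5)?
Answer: 96768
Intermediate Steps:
z = 9 (z = 4 + 5 = 9)
A(c) = 4 (A(c) = 2 + 1*2 = 2 + 2 = 4)
u = 576 (u = ((6*(-5) + 6) + (0*9)*5)² = ((-30 + 6) + 0*5)² = (-24 + 0)² = (-24)² = 576)
(A(8) + 164)*u = (4 + 164)*576 = 168*576 = 96768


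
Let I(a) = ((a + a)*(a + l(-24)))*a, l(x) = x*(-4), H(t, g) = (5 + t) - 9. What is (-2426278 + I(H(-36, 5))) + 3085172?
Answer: 838094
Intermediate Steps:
H(t, g) = -4 + t
l(x) = -4*x
I(a) = 2*a**2*(96 + a) (I(a) = ((a + a)*(a - 4*(-24)))*a = ((2*a)*(a + 96))*a = ((2*a)*(96 + a))*a = (2*a*(96 + a))*a = 2*a**2*(96 + a))
(-2426278 + I(H(-36, 5))) + 3085172 = (-2426278 + 2*(-4 - 36)**2*(96 + (-4 - 36))) + 3085172 = (-2426278 + 2*(-40)**2*(96 - 40)) + 3085172 = (-2426278 + 2*1600*56) + 3085172 = (-2426278 + 179200) + 3085172 = -2247078 + 3085172 = 838094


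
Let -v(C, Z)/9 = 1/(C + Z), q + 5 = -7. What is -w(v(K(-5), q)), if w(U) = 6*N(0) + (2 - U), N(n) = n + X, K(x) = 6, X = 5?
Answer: -61/2 ≈ -30.500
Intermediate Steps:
N(n) = 5 + n (N(n) = n + 5 = 5 + n)
q = -12 (q = -5 - 7 = -12)
v(C, Z) = -9/(C + Z)
w(U) = 32 - U (w(U) = 6*(5 + 0) + (2 - U) = 6*5 + (2 - U) = 30 + (2 - U) = 32 - U)
-w(v(K(-5), q)) = -(32 - (-9)/(6 - 12)) = -(32 - (-9)/(-6)) = -(32 - (-9)*(-1)/6) = -(32 - 1*3/2) = -(32 - 3/2) = -1*61/2 = -61/2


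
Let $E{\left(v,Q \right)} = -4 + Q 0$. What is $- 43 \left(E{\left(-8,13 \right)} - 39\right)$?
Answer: $1849$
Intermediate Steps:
$E{\left(v,Q \right)} = -4$ ($E{\left(v,Q \right)} = -4 + 0 = -4$)
$- 43 \left(E{\left(-8,13 \right)} - 39\right) = - 43 \left(-4 - 39\right) = \left(-43\right) \left(-43\right) = 1849$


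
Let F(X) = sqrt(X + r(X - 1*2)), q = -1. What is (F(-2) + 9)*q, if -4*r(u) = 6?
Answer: -9 - I*sqrt(14)/2 ≈ -9.0 - 1.8708*I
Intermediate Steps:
r(u) = -3/2 (r(u) = -1/4*6 = -3/2)
F(X) = sqrt(-3/2 + X) (F(X) = sqrt(X - 3/2) = sqrt(-3/2 + X))
(F(-2) + 9)*q = (sqrt(-6 + 4*(-2))/2 + 9)*(-1) = (sqrt(-6 - 8)/2 + 9)*(-1) = (sqrt(-14)/2 + 9)*(-1) = ((I*sqrt(14))/2 + 9)*(-1) = (I*sqrt(14)/2 + 9)*(-1) = (9 + I*sqrt(14)/2)*(-1) = -9 - I*sqrt(14)/2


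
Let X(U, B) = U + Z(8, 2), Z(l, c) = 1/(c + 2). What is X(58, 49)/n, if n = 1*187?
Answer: 233/748 ≈ 0.31150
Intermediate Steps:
Z(l, c) = 1/(2 + c)
n = 187
X(U, B) = 1/4 + U (X(U, B) = U + 1/(2 + 2) = U + 1/4 = 1/4 + U)
X(58, 49)/n = (1/4 + 58)/187 = (233/4)*(1/187) = 233/748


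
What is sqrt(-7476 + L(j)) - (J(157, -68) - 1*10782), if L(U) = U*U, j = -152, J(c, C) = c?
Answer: 10625 + 2*sqrt(3907) ≈ 10750.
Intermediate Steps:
L(U) = U**2
sqrt(-7476 + L(j)) - (J(157, -68) - 1*10782) = sqrt(-7476 + (-152)**2) - (157 - 1*10782) = sqrt(-7476 + 23104) - (157 - 10782) = sqrt(15628) - 1*(-10625) = 2*sqrt(3907) + 10625 = 10625 + 2*sqrt(3907)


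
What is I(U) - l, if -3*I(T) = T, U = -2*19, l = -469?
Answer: 1445/3 ≈ 481.67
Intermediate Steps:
U = -38
I(T) = -T/3
I(U) - l = -⅓*(-38) - 1*(-469) = 38/3 + 469 = 1445/3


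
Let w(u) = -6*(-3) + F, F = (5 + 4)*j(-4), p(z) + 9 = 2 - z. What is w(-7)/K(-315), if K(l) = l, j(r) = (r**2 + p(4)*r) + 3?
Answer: -13/7 ≈ -1.8571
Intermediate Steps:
p(z) = -7 - z (p(z) = -9 + (2 - z) = -7 - z)
j(r) = 3 + r**2 - 11*r (j(r) = (r**2 + (-7 - 1*4)*r) + 3 = (r**2 + (-7 - 4)*r) + 3 = (r**2 - 11*r) + 3 = 3 + r**2 - 11*r)
F = 567 (F = (5 + 4)*(3 + (-4)**2 - 11*(-4)) = 9*(3 + 16 + 44) = 9*63 = 567)
w(u) = 585 (w(u) = -6*(-3) + 567 = 18 + 567 = 585)
w(-7)/K(-315) = 585/(-315) = 585*(-1/315) = -13/7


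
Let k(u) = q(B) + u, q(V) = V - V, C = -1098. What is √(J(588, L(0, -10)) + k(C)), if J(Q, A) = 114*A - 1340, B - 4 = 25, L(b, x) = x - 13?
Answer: 2*I*√1265 ≈ 71.134*I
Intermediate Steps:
L(b, x) = -13 + x
B = 29 (B = 4 + 25 = 29)
J(Q, A) = -1340 + 114*A
q(V) = 0
k(u) = u (k(u) = 0 + u = u)
√(J(588, L(0, -10)) + k(C)) = √((-1340 + 114*(-13 - 10)) - 1098) = √((-1340 + 114*(-23)) - 1098) = √((-1340 - 2622) - 1098) = √(-3962 - 1098) = √(-5060) = 2*I*√1265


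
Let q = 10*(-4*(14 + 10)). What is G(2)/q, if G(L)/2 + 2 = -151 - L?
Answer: 31/96 ≈ 0.32292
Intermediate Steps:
G(L) = -306 - 2*L (G(L) = -4 + 2*(-151 - L) = -4 + (-302 - 2*L) = -306 - 2*L)
q = -960 (q = 10*(-4*24) = 10*(-96) = -960)
G(2)/q = (-306 - 2*2)/(-960) = (-306 - 4)*(-1/960) = -310*(-1/960) = 31/96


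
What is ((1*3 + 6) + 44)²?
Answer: 2809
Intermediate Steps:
((1*3 + 6) + 44)² = ((3 + 6) + 44)² = (9 + 44)² = 53² = 2809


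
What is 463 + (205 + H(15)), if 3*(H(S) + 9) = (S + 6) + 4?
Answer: 2002/3 ≈ 667.33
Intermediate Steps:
H(S) = -17/3 + S/3 (H(S) = -9 + ((S + 6) + 4)/3 = -9 + ((6 + S) + 4)/3 = -9 + (10 + S)/3 = -9 + (10/3 + S/3) = -17/3 + S/3)
463 + (205 + H(15)) = 463 + (205 + (-17/3 + (1/3)*15)) = 463 + (205 + (-17/3 + 5)) = 463 + (205 - 2/3) = 463 + 613/3 = 2002/3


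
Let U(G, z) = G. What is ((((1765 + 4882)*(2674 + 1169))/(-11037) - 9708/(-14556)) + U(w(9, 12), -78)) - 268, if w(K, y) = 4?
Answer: -11503618108/4462627 ≈ -2577.8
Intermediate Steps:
((((1765 + 4882)*(2674 + 1169))/(-11037) - 9708/(-14556)) + U(w(9, 12), -78)) - 268 = ((((1765 + 4882)*(2674 + 1169))/(-11037) - 9708/(-14556)) + 4) - 268 = (((6647*3843)*(-1/11037) - 9708*(-1/14556)) + 4) - 268 = ((25544421*(-1/11037) + 809/1213) + 4) - 268 = ((-8514807/3679 + 809/1213) + 4) - 268 = (-10325484580/4462627 + 4) - 268 = -10307634072/4462627 - 268 = -11503618108/4462627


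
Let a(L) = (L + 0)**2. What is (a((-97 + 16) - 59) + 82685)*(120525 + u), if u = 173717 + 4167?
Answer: 30522764565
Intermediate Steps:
a(L) = L**2
u = 177884
(a((-97 + 16) - 59) + 82685)*(120525 + u) = (((-97 + 16) - 59)**2 + 82685)*(120525 + 177884) = ((-81 - 59)**2 + 82685)*298409 = ((-140)**2 + 82685)*298409 = (19600 + 82685)*298409 = 102285*298409 = 30522764565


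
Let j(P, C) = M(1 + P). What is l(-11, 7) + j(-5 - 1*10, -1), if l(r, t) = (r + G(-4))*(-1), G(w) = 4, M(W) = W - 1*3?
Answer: -10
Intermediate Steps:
M(W) = -3 + W (M(W) = W - 3 = -3 + W)
j(P, C) = -2 + P (j(P, C) = -3 + (1 + P) = -2 + P)
l(r, t) = -4 - r (l(r, t) = (r + 4)*(-1) = (4 + r)*(-1) = -4 - r)
l(-11, 7) + j(-5 - 1*10, -1) = (-4 - 1*(-11)) + (-2 + (-5 - 1*10)) = (-4 + 11) + (-2 + (-5 - 10)) = 7 + (-2 - 15) = 7 - 17 = -10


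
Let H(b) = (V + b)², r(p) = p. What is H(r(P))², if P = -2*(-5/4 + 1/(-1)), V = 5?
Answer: 130321/16 ≈ 8145.1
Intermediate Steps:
P = 9/2 (P = -2*(-5*¼ + 1*(-1)) = -2*(-5/4 - 1) = -2*(-9/4) = 9/2 ≈ 4.5000)
H(b) = (5 + b)²
H(r(P))² = ((5 + 9/2)²)² = ((19/2)²)² = (361/4)² = 130321/16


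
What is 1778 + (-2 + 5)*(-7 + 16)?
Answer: 1805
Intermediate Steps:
1778 + (-2 + 5)*(-7 + 16) = 1778 + 3*9 = 1778 + 27 = 1805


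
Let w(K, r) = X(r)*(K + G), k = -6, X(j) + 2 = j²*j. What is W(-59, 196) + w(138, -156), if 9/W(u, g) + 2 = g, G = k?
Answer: -97218672135/194 ≈ -5.0113e+8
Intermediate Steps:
X(j) = -2 + j³ (X(j) = -2 + j²*j = -2 + j³)
G = -6
W(u, g) = 9/(-2 + g)
w(K, r) = (-6 + K)*(-2 + r³) (w(K, r) = (-2 + r³)*(K - 6) = (-2 + r³)*(-6 + K) = (-6 + K)*(-2 + r³))
W(-59, 196) + w(138, -156) = 9/(-2 + 196) + (-6 + 138)*(-2 + (-156)³) = 9/194 + 132*(-2 - 3796416) = 9*(1/194) + 132*(-3796418) = 9/194 - 501127176 = -97218672135/194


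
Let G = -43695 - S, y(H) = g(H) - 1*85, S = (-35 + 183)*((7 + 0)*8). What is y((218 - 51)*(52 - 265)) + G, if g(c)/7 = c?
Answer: -301065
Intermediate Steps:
g(c) = 7*c
S = 8288 (S = 148*(7*8) = 148*56 = 8288)
y(H) = -85 + 7*H (y(H) = 7*H - 1*85 = 7*H - 85 = -85 + 7*H)
G = -51983 (G = -43695 - 1*8288 = -43695 - 8288 = -51983)
y((218 - 51)*(52 - 265)) + G = (-85 + 7*((218 - 51)*(52 - 265))) - 51983 = (-85 + 7*(167*(-213))) - 51983 = (-85 + 7*(-35571)) - 51983 = (-85 - 248997) - 51983 = -249082 - 51983 = -301065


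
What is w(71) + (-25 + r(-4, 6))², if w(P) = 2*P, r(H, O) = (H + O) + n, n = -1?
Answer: 718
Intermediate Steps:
r(H, O) = -1 + H + O (r(H, O) = (H + O) - 1 = -1 + H + O)
w(71) + (-25 + r(-4, 6))² = 2*71 + (-25 + (-1 - 4 + 6))² = 142 + (-25 + 1)² = 142 + (-24)² = 142 + 576 = 718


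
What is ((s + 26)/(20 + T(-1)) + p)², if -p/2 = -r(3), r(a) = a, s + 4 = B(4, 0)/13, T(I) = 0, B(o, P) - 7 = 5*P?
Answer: 3433609/67600 ≈ 50.793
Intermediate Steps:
B(o, P) = 7 + 5*P
s = -45/13 (s = -4 + (7 + 5*0)/13 = -4 + (7 + 0)*(1/13) = -4 + 7*(1/13) = -4 + 7/13 = -45/13 ≈ -3.4615)
p = 6 (p = -(-2)*3 = -2*(-3) = 6)
((s + 26)/(20 + T(-1)) + p)² = ((-45/13 + 26)/(20 + 0) + 6)² = ((293/13)/20 + 6)² = ((293/13)*(1/20) + 6)² = (293/260 + 6)² = (1853/260)² = 3433609/67600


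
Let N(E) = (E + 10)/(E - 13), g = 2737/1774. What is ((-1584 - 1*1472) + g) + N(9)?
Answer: -10854067/3548 ≈ -3059.2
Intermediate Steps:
g = 2737/1774 (g = 2737*(1/1774) = 2737/1774 ≈ 1.5428)
N(E) = (10 + E)/(-13 + E)
((-1584 - 1*1472) + g) + N(9) = ((-1584 - 1*1472) + 2737/1774) + (10 + 9)/(-13 + 9) = ((-1584 - 1472) + 2737/1774) + 19/(-4) = (-3056 + 2737/1774) - ¼*19 = -5418607/1774 - 19/4 = -10854067/3548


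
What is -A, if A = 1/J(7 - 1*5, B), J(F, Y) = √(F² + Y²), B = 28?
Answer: -√197/394 ≈ -0.035624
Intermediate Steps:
A = √197/394 (A = 1/(√((7 - 1*5)² + 28²)) = 1/(√((7 - 5)² + 784)) = 1/(√(2² + 784)) = 1/(√(4 + 784)) = 1/(√788) = 1/(2*√197) = √197/394 ≈ 0.035624)
-A = -√197/394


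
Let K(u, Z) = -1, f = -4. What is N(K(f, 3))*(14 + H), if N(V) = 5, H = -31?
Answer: -85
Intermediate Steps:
N(K(f, 3))*(14 + H) = 5*(14 - 31) = 5*(-17) = -85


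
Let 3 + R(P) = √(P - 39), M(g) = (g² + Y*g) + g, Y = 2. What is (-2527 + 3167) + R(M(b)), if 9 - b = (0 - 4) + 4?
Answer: 637 + √69 ≈ 645.31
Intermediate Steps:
b = 9 (b = 9 - ((0 - 4) + 4) = 9 - (-4 + 4) = 9 - 1*0 = 9 + 0 = 9)
M(g) = g² + 3*g (M(g) = (g² + 2*g) + g = g² + 3*g)
R(P) = -3 + √(-39 + P) (R(P) = -3 + √(P - 39) = -3 + √(-39 + P))
(-2527 + 3167) + R(M(b)) = (-2527 + 3167) + (-3 + √(-39 + 9*(3 + 9))) = 640 + (-3 + √(-39 + 9*12)) = 640 + (-3 + √(-39 + 108)) = 640 + (-3 + √69) = 637 + √69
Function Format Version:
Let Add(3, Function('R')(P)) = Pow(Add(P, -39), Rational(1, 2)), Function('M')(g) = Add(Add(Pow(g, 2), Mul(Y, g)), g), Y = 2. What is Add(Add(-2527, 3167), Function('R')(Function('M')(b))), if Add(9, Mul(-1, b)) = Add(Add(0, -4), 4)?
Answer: Add(637, Pow(69, Rational(1, 2))) ≈ 645.31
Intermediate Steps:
b = 9 (b = Add(9, Mul(-1, Add(Add(0, -4), 4))) = Add(9, Mul(-1, Add(-4, 4))) = Add(9, Mul(-1, 0)) = Add(9, 0) = 9)
Function('M')(g) = Add(Pow(g, 2), Mul(3, g)) (Function('M')(g) = Add(Add(Pow(g, 2), Mul(2, g)), g) = Add(Pow(g, 2), Mul(3, g)))
Function('R')(P) = Add(-3, Pow(Add(-39, P), Rational(1, 2))) (Function('R')(P) = Add(-3, Pow(Add(P, -39), Rational(1, 2))) = Add(-3, Pow(Add(-39, P), Rational(1, 2))))
Add(Add(-2527, 3167), Function('R')(Function('M')(b))) = Add(Add(-2527, 3167), Add(-3, Pow(Add(-39, Mul(9, Add(3, 9))), Rational(1, 2)))) = Add(640, Add(-3, Pow(Add(-39, Mul(9, 12)), Rational(1, 2)))) = Add(640, Add(-3, Pow(Add(-39, 108), Rational(1, 2)))) = Add(640, Add(-3, Pow(69, Rational(1, 2)))) = Add(637, Pow(69, Rational(1, 2)))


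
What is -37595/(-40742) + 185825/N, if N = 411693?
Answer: 23048480485/16773196206 ≈ 1.3741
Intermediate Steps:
-37595/(-40742) + 185825/N = -37595/(-40742) + 185825/411693 = -37595*(-1/40742) + 185825*(1/411693) = 37595/40742 + 185825/411693 = 23048480485/16773196206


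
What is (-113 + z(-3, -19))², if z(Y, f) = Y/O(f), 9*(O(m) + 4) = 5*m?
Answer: 218330176/17161 ≈ 12722.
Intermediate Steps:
O(m) = -4 + 5*m/9 (O(m) = -4 + (5*m)/9 = -4 + 5*m/9)
z(Y, f) = Y/(-4 + 5*f/9)
(-113 + z(-3, -19))² = (-113 + 9*(-3)/(-36 + 5*(-19)))² = (-113 + 9*(-3)/(-36 - 95))² = (-113 + 9*(-3)/(-131))² = (-113 + 9*(-3)*(-1/131))² = (-113 + 27/131)² = (-14776/131)² = 218330176/17161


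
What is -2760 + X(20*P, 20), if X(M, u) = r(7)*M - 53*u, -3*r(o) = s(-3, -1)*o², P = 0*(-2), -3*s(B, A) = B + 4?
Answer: -3820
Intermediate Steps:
s(B, A) = -4/3 - B/3 (s(B, A) = -(B + 4)/3 = -(4 + B)/3 = -4/3 - B/3)
P = 0
r(o) = o²/9 (r(o) = -(-4/3 - ⅓*(-3))*o²/3 = -(-4/3 + 1)*o²/3 = -(-1)*o²/9 = o²/9)
X(M, u) = -53*u + 49*M/9 (X(M, u) = ((⅑)*7²)*M - 53*u = ((⅑)*49)*M - 53*u = 49*M/9 - 53*u = -53*u + 49*M/9)
-2760 + X(20*P, 20) = -2760 + (-53*20 + 49*(20*0)/9) = -2760 + (-1060 + (49/9)*0) = -2760 + (-1060 + 0) = -2760 - 1060 = -3820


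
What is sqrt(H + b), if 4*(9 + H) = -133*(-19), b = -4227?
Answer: I*sqrt(14417)/2 ≈ 60.035*I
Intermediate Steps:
H = 2491/4 (H = -9 + (-133*(-19))/4 = -9 + (1/4)*2527 = -9 + 2527/4 = 2491/4 ≈ 622.75)
sqrt(H + b) = sqrt(2491/4 - 4227) = sqrt(-14417/4) = I*sqrt(14417)/2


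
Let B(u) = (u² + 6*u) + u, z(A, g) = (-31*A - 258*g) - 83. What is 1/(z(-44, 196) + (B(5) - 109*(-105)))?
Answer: -1/37782 ≈ -2.6468e-5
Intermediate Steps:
z(A, g) = -83 - 258*g - 31*A (z(A, g) = (-258*g - 31*A) - 83 = -83 - 258*g - 31*A)
B(u) = u² + 7*u
1/(z(-44, 196) + (B(5) - 109*(-105))) = 1/((-83 - 258*196 - 31*(-44)) + (5*(7 + 5) - 109*(-105))) = 1/((-83 - 50568 + 1364) + (5*12 + 11445)) = 1/(-49287 + (60 + 11445)) = 1/(-49287 + 11505) = 1/(-37782) = -1/37782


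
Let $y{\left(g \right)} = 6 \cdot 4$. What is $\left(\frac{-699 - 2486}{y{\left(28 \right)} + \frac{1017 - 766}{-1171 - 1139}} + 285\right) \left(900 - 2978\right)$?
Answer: $- \frac{17396008170}{55189} \approx -3.1521 \cdot 10^{5}$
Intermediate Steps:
$y{\left(g \right)} = 24$
$\left(\frac{-699 - 2486}{y{\left(28 \right)} + \frac{1017 - 766}{-1171 - 1139}} + 285\right) \left(900 - 2978\right) = \left(\frac{-699 - 2486}{24 + \frac{1017 - 766}{-1171 - 1139}} + 285\right) \left(900 - 2978\right) = \left(- \frac{3185}{24 + \frac{251}{-2310}} + 285\right) \left(-2078\right) = \left(- \frac{3185}{24 + 251 \left(- \frac{1}{2310}\right)} + 285\right) \left(-2078\right) = \left(- \frac{3185}{24 - \frac{251}{2310}} + 285\right) \left(-2078\right) = \left(- \frac{3185}{\frac{55189}{2310}} + 285\right) \left(-2078\right) = \left(\left(-3185\right) \frac{2310}{55189} + 285\right) \left(-2078\right) = \left(- \frac{7357350}{55189} + 285\right) \left(-2078\right) = \frac{8371515}{55189} \left(-2078\right) = - \frac{17396008170}{55189}$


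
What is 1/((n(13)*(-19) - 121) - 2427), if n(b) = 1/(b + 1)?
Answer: -14/35691 ≈ -0.00039226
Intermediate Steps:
n(b) = 1/(1 + b)
1/((n(13)*(-19) - 121) - 2427) = 1/((-19/(1 + 13) - 121) - 2427) = 1/((-19/14 - 121) - 2427) = 1/(-1713/14 - 2427) = 1/(-35691/14) = -14/35691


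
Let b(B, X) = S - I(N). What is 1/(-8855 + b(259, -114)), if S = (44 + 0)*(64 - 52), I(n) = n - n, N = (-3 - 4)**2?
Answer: -1/8327 ≈ -0.00012009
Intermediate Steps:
N = 49 (N = (-7)**2 = 49)
I(n) = 0
S = 528 (S = 44*12 = 528)
b(B, X) = 528 (b(B, X) = 528 - 1*0 = 528 + 0 = 528)
1/(-8855 + b(259, -114)) = 1/(-8855 + 528) = 1/(-8327) = -1/8327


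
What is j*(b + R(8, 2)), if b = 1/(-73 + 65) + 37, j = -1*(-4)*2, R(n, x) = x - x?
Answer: 295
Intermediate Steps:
R(n, x) = 0
j = 8 (j = 4*2 = 8)
b = 295/8 (b = 1/(-8) + 37 = -1/8 + 37 = 295/8 ≈ 36.875)
j*(b + R(8, 2)) = 8*(295/8 + 0) = 8*(295/8) = 295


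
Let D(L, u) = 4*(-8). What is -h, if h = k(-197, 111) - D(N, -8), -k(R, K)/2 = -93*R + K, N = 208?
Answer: 36832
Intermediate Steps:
k(R, K) = -2*K + 186*R (k(R, K) = -2*(-93*R + K) = -2*(K - 93*R) = -2*K + 186*R)
D(L, u) = -32
h = -36832 (h = (-2*111 + 186*(-197)) - 1*(-32) = (-222 - 36642) + 32 = -36864 + 32 = -36832)
-h = -1*(-36832) = 36832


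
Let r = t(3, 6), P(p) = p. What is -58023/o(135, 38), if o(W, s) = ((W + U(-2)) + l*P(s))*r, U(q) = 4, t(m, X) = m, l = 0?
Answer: -19341/139 ≈ -139.14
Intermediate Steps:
r = 3
o(W, s) = 12 + 3*W (o(W, s) = ((W + 4) + 0*s)*3 = ((4 + W) + 0)*3 = (4 + W)*3 = 12 + 3*W)
-58023/o(135, 38) = -58023/(12 + 3*135) = -58023/(12 + 405) = -58023/417 = -58023*1/417 = -19341/139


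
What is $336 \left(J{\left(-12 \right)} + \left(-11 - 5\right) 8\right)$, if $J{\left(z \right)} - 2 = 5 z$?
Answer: $-62496$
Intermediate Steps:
$J{\left(z \right)} = 2 + 5 z$
$336 \left(J{\left(-12 \right)} + \left(-11 - 5\right) 8\right) = 336 \left(\left(2 + 5 \left(-12\right)\right) + \left(-11 - 5\right) 8\right) = 336 \left(\left(2 - 60\right) - 128\right) = 336 \left(-58 - 128\right) = 336 \left(-186\right) = -62496$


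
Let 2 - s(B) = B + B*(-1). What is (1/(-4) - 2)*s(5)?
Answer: -9/2 ≈ -4.5000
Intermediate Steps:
s(B) = 2 (s(B) = 2 - (B + B*(-1)) = 2 - (B - B) = 2 - 1*0 = 2 + 0 = 2)
(1/(-4) - 2)*s(5) = (1/(-4) - 2)*2 = (-1/4 - 2)*2 = -9/4*2 = -9/2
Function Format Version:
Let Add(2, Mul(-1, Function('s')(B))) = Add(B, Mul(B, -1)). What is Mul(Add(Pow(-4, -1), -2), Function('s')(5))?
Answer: Rational(-9, 2) ≈ -4.5000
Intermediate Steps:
Function('s')(B) = 2 (Function('s')(B) = Add(2, Mul(-1, Add(B, Mul(B, -1)))) = Add(2, Mul(-1, Add(B, Mul(-1, B)))) = Add(2, Mul(-1, 0)) = Add(2, 0) = 2)
Mul(Add(Pow(-4, -1), -2), Function('s')(5)) = Mul(Add(Pow(-4, -1), -2), 2) = Mul(Add(Rational(-1, 4), -2), 2) = Mul(Rational(-9, 4), 2) = Rational(-9, 2)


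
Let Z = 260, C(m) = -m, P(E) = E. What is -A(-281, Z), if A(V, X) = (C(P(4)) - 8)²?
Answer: -144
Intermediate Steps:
A(V, X) = 144 (A(V, X) = (-1*4 - 8)² = (-4 - 8)² = (-12)² = 144)
-A(-281, Z) = -1*144 = -144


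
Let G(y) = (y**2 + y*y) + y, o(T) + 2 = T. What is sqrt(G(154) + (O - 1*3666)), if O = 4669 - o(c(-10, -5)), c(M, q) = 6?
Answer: sqrt(48585) ≈ 220.42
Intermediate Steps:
o(T) = -2 + T
G(y) = y + 2*y**2 (G(y) = (y**2 + y**2) + y = 2*y**2 + y = y + 2*y**2)
O = 4665 (O = 4669 - (-2 + 6) = 4669 - 1*4 = 4669 - 4 = 4665)
sqrt(G(154) + (O - 1*3666)) = sqrt(154*(1 + 2*154) + (4665 - 1*3666)) = sqrt(154*(1 + 308) + (4665 - 3666)) = sqrt(154*309 + 999) = sqrt(47586 + 999) = sqrt(48585)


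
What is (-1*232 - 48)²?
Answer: 78400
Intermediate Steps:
(-1*232 - 48)² = (-232 - 48)² = (-280)² = 78400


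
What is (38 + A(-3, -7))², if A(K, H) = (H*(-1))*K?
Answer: 289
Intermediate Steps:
A(K, H) = -H*K (A(K, H) = (-H)*K = -H*K)
(38 + A(-3, -7))² = (38 - 1*(-7)*(-3))² = (38 - 21)² = 17² = 289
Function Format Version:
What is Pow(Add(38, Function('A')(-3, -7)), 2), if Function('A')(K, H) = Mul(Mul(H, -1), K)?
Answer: 289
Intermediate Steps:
Function('A')(K, H) = Mul(-1, H, K) (Function('A')(K, H) = Mul(Mul(-1, H), K) = Mul(-1, H, K))
Pow(Add(38, Function('A')(-3, -7)), 2) = Pow(Add(38, Mul(-1, -7, -3)), 2) = Pow(Add(38, -21), 2) = Pow(17, 2) = 289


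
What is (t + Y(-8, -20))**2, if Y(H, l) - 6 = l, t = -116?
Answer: 16900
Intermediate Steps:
Y(H, l) = 6 + l
(t + Y(-8, -20))**2 = (-116 + (6 - 20))**2 = (-116 - 14)**2 = (-130)**2 = 16900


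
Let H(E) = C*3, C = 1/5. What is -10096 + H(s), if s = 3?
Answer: -50477/5 ≈ -10095.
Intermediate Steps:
C = ⅕ ≈ 0.20000
H(E) = ⅗ (H(E) = (⅕)*3 = ⅗)
-10096 + H(s) = -10096 + ⅗ = -50477/5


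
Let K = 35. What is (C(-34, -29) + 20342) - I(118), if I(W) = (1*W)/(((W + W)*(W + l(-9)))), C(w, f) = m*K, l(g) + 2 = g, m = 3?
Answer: 4375657/214 ≈ 20447.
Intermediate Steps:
l(g) = -2 + g
C(w, f) = 105 (C(w, f) = 3*35 = 105)
I(W) = 1/(2*(-11 + W)) (I(W) = (1*W)/(((W + W)*(W + (-2 - 9)))) = W/(((2*W)*(W - 11))) = W/(((2*W)*(-11 + W))) = W/((2*W*(-11 + W))) = W*(1/(2*W*(-11 + W))) = 1/(2*(-11 + W)))
(C(-34, -29) + 20342) - I(118) = (105 + 20342) - 1/(2*(-11 + 118)) = 20447 - 1/(2*107) = 20447 - 1*1/214 = 20447 - 1/214 = 4375657/214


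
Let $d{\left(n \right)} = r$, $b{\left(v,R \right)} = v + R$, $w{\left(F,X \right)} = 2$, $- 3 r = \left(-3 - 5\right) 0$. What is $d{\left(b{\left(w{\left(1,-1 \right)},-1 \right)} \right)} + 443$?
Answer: $443$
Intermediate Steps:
$r = 0$ ($r = - \frac{\left(-3 - 5\right) 0}{3} = - \frac{\left(-8\right) 0}{3} = \left(- \frac{1}{3}\right) 0 = 0$)
$b{\left(v,R \right)} = R + v$
$d{\left(n \right)} = 0$
$d{\left(b{\left(w{\left(1,-1 \right)},-1 \right)} \right)} + 443 = 0 + 443 = 443$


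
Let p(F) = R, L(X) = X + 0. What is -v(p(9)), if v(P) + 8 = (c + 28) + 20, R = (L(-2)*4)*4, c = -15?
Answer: -25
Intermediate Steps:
L(X) = X
R = -32 (R = -2*4*4 = -8*4 = -32)
p(F) = -32
v(P) = 25 (v(P) = -8 + ((-15 + 28) + 20) = -8 + (13 + 20) = -8 + 33 = 25)
-v(p(9)) = -1*25 = -25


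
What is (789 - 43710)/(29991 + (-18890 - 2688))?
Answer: -42921/8413 ≈ -5.1017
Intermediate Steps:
(789 - 43710)/(29991 + (-18890 - 2688)) = -42921/(29991 - 21578) = -42921/8413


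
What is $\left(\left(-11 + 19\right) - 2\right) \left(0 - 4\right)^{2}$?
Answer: $96$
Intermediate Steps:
$\left(\left(-11 + 19\right) - 2\right) \left(0 - 4\right)^{2} = \left(8 - 2\right) \left(-4\right)^{2} = 6 \cdot 16 = 96$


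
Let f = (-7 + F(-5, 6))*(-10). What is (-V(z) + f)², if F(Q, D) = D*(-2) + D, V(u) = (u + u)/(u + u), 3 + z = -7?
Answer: 16641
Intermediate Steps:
z = -10 (z = -3 - 7 = -10)
V(u) = 1 (V(u) = (2*u)/((2*u)) = (2*u)*(1/(2*u)) = 1)
F(Q, D) = -D (F(Q, D) = -2*D + D = -D)
f = 130 (f = (-7 - 1*6)*(-10) = (-7 - 6)*(-10) = -13*(-10) = 130)
(-V(z) + f)² = (-1*1 + 130)² = (-1 + 130)² = 129² = 16641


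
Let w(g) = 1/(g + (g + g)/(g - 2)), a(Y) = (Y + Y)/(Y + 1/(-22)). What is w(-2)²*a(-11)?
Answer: 484/243 ≈ 1.9918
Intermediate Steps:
a(Y) = 2*Y/(-1/22 + Y) (a(Y) = (2*Y)/(Y - 1/22) = (2*Y)/(-1/22 + Y) = 2*Y/(-1/22 + Y))
w(g) = 1/(g + 2*g/(-2 + g)) (w(g) = 1/(g + (2*g)/(-2 + g)) = 1/(g + 2*g/(-2 + g)))
w(-2)²*a(-11) = ((-2 - 2)/(-2)²)²*(44*(-11)/(-1 + 22*(-11))) = ((¼)*(-4))²*(44*(-11)/(-1 - 242)) = (-1)²*(44*(-11)/(-243)) = 1*(44*(-11)*(-1/243)) = 1*(484/243) = 484/243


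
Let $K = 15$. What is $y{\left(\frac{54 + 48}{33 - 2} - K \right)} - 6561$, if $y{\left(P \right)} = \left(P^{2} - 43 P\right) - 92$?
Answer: $- \frac{5777885}{961} \approx -6012.4$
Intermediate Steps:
$y{\left(P \right)} = -92 + P^{2} - 43 P$
$y{\left(\frac{54 + 48}{33 - 2} - K \right)} - 6561 = \left(-92 + \left(\frac{54 + 48}{33 - 2} - 15\right)^{2} - 43 \left(\frac{54 + 48}{33 - 2} - 15\right)\right) - 6561 = \left(-92 + \left(\frac{102}{31} - 15\right)^{2} - 43 \left(\frac{102}{31} - 15\right)\right) - 6561 = \left(-92 + \left(- \frac{363}{31}\right)^{2} - - \frac{15609}{31}\right) - 6561 = \left(-92 + \frac{131769}{961} + \frac{15609}{31}\right) - 6561 = \frac{527236}{961} - 6561 = - \frac{5777885}{961}$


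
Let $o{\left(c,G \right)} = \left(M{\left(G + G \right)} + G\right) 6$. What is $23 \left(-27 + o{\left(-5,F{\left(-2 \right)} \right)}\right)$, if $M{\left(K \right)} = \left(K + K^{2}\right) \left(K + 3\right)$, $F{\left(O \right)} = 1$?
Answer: $3657$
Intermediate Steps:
$M{\left(K \right)} = \left(3 + K\right) \left(K + K^{2}\right)$ ($M{\left(K \right)} = \left(K + K^{2}\right) \left(3 + K\right) = \left(3 + K\right) \left(K + K^{2}\right)$)
$o{\left(c,G \right)} = 6 G + 12 G \left(3 + 4 G^{2} + 8 G\right)$ ($o{\left(c,G \right)} = \left(\left(G + G\right) \left(3 + \left(G + G\right)^{2} + 4 \left(G + G\right)\right) + G\right) 6 = \left(2 G \left(3 + \left(2 G\right)^{2} + 4 \cdot 2 G\right) + G\right) 6 = \left(2 G \left(3 + 4 G^{2} + 8 G\right) + G\right) 6 = \left(G + 2 G \left(3 + 4 G^{2} + 8 G\right)\right) 6 = 6 G + 12 G \left(3 + 4 G^{2} + 8 G\right)$)
$23 \left(-27 + o{\left(-5,F{\left(-2 \right)} \right)}\right) = 23 \left(-27 + 6 \cdot 1 \left(7 + 8 \cdot 1^{2} + 16 \cdot 1\right)\right) = 23 \left(-27 + 6 \cdot 1 \left(7 + 8 \cdot 1 + 16\right)\right) = 23 \left(-27 + 6 \cdot 1 \left(7 + 8 + 16\right)\right) = 23 \left(-27 + 6 \cdot 1 \cdot 31\right) = 23 \left(-27 + 186\right) = 23 \cdot 159 = 3657$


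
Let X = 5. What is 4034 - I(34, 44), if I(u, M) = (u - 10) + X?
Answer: 4005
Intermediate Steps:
I(u, M) = -5 + u (I(u, M) = (u - 10) + 5 = (-10 + u) + 5 = -5 + u)
4034 - I(34, 44) = 4034 - (-5 + 34) = 4034 - 1*29 = 4034 - 29 = 4005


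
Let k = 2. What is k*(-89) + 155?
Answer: -23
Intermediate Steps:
k*(-89) + 155 = 2*(-89) + 155 = -178 + 155 = -23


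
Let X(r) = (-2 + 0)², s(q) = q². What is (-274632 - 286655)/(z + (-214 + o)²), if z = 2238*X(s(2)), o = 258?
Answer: -561287/10888 ≈ -51.551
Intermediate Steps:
X(r) = 4 (X(r) = (-2)² = 4)
z = 8952 (z = 2238*4 = 8952)
(-274632 - 286655)/(z + (-214 + o)²) = (-274632 - 286655)/(8952 + (-214 + 258)²) = -561287/(8952 + 44²) = -561287/(8952 + 1936) = -561287/10888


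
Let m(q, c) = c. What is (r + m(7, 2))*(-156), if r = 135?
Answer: -21372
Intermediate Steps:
(r + m(7, 2))*(-156) = (135 + 2)*(-156) = 137*(-156) = -21372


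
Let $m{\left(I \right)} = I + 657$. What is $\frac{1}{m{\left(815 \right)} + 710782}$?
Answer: $\frac{1}{712254} \approx 1.404 \cdot 10^{-6}$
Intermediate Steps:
$m{\left(I \right)} = 657 + I$
$\frac{1}{m{\left(815 \right)} + 710782} = \frac{1}{\left(657 + 815\right) + 710782} = \frac{1}{1472 + 710782} = \frac{1}{712254}$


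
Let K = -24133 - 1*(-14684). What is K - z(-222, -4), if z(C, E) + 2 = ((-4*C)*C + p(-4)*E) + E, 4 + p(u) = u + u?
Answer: 187645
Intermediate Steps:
p(u) = -4 + 2*u (p(u) = -4 + (u + u) = -4 + 2*u)
K = -9449 (K = -24133 + 14684 = -9449)
z(C, E) = -2 - 11*E - 4*C**2 (z(C, E) = -2 + (((-4*C)*C + (-4 + 2*(-4))*E) + E) = -2 + ((-4*C**2 + (-4 - 8)*E) + E) = -2 + ((-4*C**2 - 12*E) + E) = -2 + ((-12*E - 4*C**2) + E) = -2 + (-11*E - 4*C**2) = -2 - 11*E - 4*C**2)
K - z(-222, -4) = -9449 - (-2 - 11*(-4) - 4*(-222)**2) = -9449 - (-2 + 44 - 4*49284) = -9449 - (-2 + 44 - 197136) = -9449 - 1*(-197094) = -9449 + 197094 = 187645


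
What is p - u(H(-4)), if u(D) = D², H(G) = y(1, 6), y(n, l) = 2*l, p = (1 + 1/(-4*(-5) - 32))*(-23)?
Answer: -1981/12 ≈ -165.08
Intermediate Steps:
p = -253/12 (p = (1 + 1/(20 - 32))*(-23) = (1 + 1/(-12))*(-23) = (1 - 1/12)*(-23) = (11/12)*(-23) = -253/12 ≈ -21.083)
H(G) = 12 (H(G) = 2*6 = 12)
p - u(H(-4)) = -253/12 - 1*12² = -253/12 - 1*144 = -253/12 - 144 = -1981/12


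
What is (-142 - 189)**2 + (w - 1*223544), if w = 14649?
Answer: -99334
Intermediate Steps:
(-142 - 189)**2 + (w - 1*223544) = (-142 - 189)**2 + (14649 - 1*223544) = (-331)**2 + (14649 - 223544) = 109561 - 208895 = -99334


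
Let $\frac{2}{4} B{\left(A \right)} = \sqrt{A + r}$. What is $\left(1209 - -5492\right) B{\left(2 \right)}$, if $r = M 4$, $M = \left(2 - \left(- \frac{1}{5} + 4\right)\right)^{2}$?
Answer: $\frac{13402 \sqrt{374}}{5} \approx 51837.0$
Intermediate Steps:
$M = \frac{81}{25}$ ($M = \left(2 - \frac{19}{5}\right)^{2} = \left(- \frac{9}{5}\right)^{2} = \frac{81}{25} \approx 3.24$)
$r = \frac{324}{25}$ ($r = \frac{81}{25} \cdot 4 = \frac{324}{25} \approx 12.96$)
$B{\left(A \right)} = 2 \sqrt{\frac{324}{25} + A}$ ($B{\left(A \right)} = 2 \sqrt{A + \frac{324}{25}} = 2 \sqrt{\frac{324}{25} + A}$)
$\left(1209 - -5492\right) B{\left(2 \right)} = \left(1209 - -5492\right) \frac{2 \sqrt{324 + 25 \cdot 2}}{5} = \left(1209 + 5492\right) \frac{2 \sqrt{324 + 50}}{5} = 6701 \frac{2 \sqrt{374}}{5} = \frac{13402 \sqrt{374}}{5}$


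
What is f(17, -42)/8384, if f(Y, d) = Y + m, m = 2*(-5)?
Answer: 7/8384 ≈ 0.00083492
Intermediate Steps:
m = -10
f(Y, d) = -10 + Y (f(Y, d) = Y - 10 = -10 + Y)
f(17, -42)/8384 = (-10 + 17)/8384 = 7*(1/8384) = 7/8384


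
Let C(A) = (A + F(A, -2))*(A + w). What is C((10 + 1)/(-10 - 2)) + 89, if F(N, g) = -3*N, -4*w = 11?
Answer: 1481/18 ≈ 82.278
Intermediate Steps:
w = -11/4 (w = -¼*11 = -11/4 ≈ -2.7500)
C(A) = -2*A*(-11/4 + A) (C(A) = (A - 3*A)*(A - 11/4) = (-2*A)*(-11/4 + A) = -2*A*(-11/4 + A))
C((10 + 1)/(-10 - 2)) + 89 = ((10 + 1)/(-10 - 2))*(11 - 4*(10 + 1)/(-10 - 2))/2 + 89 = (11/(-12))*(11 - 44/(-12))/2 + 89 = (11*(-1/12))*(11 - 44*(-1)/12)/2 + 89 = (½)*(-11/12)*(11 - 4*(-11/12)) + 89 = (½)*(-11/12)*(11 + 11/3) + 89 = (½)*(-11/12)*(44/3) + 89 = -121/18 + 89 = 1481/18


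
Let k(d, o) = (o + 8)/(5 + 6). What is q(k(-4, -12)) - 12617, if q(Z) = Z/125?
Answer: -17348379/1375 ≈ -12617.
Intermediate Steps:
k(d, o) = 8/11 + o/11 (k(d, o) = (8 + o)/11 = (8 + o)*(1/11) = 8/11 + o/11)
q(Z) = Z/125 (q(Z) = Z*(1/125) = Z/125)
q(k(-4, -12)) - 12617 = (8/11 + (1/11)*(-12))/125 - 12617 = (8/11 - 12/11)/125 - 12617 = (1/125)*(-4/11) - 12617 = -4/1375 - 12617 = -17348379/1375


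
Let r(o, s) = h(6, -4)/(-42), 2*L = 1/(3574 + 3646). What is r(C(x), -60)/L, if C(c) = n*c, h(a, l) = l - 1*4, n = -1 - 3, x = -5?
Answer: 57760/21 ≈ 2750.5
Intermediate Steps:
n = -4
h(a, l) = -4 + l (h(a, l) = l - 4 = -4 + l)
C(c) = -4*c
L = 1/14440 (L = 1/(2*(3574 + 3646)) = (½)/7220 = (½)*(1/7220) = 1/14440 ≈ 6.9252e-5)
r(o, s) = 4/21 (r(o, s) = (-4 - 4)/(-42) = -8*(-1/42) = 4/21)
r(C(x), -60)/L = 4/(21*(1/14440)) = (4/21)*14440 = 57760/21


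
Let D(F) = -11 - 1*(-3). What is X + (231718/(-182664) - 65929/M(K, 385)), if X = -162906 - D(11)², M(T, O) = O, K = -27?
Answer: -5736550808543/35162820 ≈ -1.6314e+5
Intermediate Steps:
D(F) = -8 (D(F) = -11 + 3 = -8)
X = -162970 (X = -162906 - 1*(-8)² = -162906 - 1*64 = -162906 - 64 = -162970)
X + (231718/(-182664) - 65929/M(K, 385)) = -162970 + (231718/(-182664) - 65929/385) = -162970 + (231718*(-1/182664) - 65929*1/385) = -162970 + (-115859/91332 - 65929/385) = -162970 - 6066033143/35162820 = -5736550808543/35162820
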